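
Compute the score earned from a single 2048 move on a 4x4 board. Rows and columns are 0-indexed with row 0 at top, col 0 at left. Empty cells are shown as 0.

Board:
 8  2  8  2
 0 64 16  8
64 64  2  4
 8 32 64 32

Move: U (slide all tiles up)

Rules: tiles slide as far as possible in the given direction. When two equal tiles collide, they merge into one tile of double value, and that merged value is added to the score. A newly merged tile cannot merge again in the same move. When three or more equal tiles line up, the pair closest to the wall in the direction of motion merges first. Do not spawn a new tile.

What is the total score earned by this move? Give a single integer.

Answer: 128

Derivation:
Slide up:
col 0: [8, 0, 64, 8] -> [8, 64, 8, 0]  score +0 (running 0)
col 1: [2, 64, 64, 32] -> [2, 128, 32, 0]  score +128 (running 128)
col 2: [8, 16, 2, 64] -> [8, 16, 2, 64]  score +0 (running 128)
col 3: [2, 8, 4, 32] -> [2, 8, 4, 32]  score +0 (running 128)
Board after move:
  8   2   8   2
 64 128  16   8
  8  32   2   4
  0   0  64  32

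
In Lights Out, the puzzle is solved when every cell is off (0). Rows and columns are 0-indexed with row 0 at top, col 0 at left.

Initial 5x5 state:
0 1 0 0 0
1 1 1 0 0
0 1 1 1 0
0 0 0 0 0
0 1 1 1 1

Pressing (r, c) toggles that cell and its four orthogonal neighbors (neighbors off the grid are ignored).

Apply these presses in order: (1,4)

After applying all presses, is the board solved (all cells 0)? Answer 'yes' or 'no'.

Answer: no

Derivation:
After press 1 at (1,4):
0 1 0 0 1
1 1 1 1 1
0 1 1 1 1
0 0 0 0 0
0 1 1 1 1

Lights still on: 15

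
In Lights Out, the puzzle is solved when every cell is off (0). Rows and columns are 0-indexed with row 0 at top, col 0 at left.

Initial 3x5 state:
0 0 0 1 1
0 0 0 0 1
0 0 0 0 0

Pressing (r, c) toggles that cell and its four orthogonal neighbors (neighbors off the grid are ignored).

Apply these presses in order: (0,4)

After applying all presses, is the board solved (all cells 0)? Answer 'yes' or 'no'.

Answer: yes

Derivation:
After press 1 at (0,4):
0 0 0 0 0
0 0 0 0 0
0 0 0 0 0

Lights still on: 0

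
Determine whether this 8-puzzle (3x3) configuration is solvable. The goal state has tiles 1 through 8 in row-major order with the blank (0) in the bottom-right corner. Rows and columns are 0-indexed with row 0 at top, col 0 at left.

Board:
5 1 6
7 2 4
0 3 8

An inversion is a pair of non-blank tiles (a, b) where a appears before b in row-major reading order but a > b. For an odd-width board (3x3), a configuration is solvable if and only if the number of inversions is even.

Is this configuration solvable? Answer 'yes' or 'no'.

Inversions (pairs i<j in row-major order where tile[i] > tile[j] > 0): 11
11 is odd, so the puzzle is not solvable.

Answer: no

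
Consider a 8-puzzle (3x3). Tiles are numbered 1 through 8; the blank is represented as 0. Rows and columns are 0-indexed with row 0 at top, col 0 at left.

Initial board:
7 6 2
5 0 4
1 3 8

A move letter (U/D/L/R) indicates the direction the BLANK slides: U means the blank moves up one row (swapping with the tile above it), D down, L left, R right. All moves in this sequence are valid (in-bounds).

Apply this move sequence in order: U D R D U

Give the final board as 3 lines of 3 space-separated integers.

After move 1 (U):
7 0 2
5 6 4
1 3 8

After move 2 (D):
7 6 2
5 0 4
1 3 8

After move 3 (R):
7 6 2
5 4 0
1 3 8

After move 4 (D):
7 6 2
5 4 8
1 3 0

After move 5 (U):
7 6 2
5 4 0
1 3 8

Answer: 7 6 2
5 4 0
1 3 8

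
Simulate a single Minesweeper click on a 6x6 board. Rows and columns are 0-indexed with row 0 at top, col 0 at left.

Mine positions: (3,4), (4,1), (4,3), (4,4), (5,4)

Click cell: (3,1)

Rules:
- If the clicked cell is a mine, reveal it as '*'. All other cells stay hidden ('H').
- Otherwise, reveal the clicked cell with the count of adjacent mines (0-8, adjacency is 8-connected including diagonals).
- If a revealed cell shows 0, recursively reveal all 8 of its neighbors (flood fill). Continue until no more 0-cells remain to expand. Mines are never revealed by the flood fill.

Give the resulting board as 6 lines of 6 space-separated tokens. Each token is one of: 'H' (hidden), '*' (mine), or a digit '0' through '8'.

H H H H H H
H H H H H H
H H H H H H
H 1 H H H H
H H H H H H
H H H H H H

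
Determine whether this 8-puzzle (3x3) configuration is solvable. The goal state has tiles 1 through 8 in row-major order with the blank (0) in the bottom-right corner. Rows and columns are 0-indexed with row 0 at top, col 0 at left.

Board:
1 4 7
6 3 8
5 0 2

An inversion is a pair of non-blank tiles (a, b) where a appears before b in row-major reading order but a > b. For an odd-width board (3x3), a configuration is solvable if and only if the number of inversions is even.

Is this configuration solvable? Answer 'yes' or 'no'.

Answer: no

Derivation:
Inversions (pairs i<j in row-major order where tile[i] > tile[j] > 0): 13
13 is odd, so the puzzle is not solvable.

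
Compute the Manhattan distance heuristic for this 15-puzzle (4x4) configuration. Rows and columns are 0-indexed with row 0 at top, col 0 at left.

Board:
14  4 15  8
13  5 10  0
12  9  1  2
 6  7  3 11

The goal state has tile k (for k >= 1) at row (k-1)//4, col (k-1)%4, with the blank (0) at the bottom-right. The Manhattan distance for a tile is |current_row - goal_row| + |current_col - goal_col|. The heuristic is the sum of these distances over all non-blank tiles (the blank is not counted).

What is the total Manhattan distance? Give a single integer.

Tile 14: (0,0)->(3,1) = 4
Tile 4: (0,1)->(0,3) = 2
Tile 15: (0,2)->(3,2) = 3
Tile 8: (0,3)->(1,3) = 1
Tile 13: (1,0)->(3,0) = 2
Tile 5: (1,1)->(1,0) = 1
Tile 10: (1,2)->(2,1) = 2
Tile 12: (2,0)->(2,3) = 3
Tile 9: (2,1)->(2,0) = 1
Tile 1: (2,2)->(0,0) = 4
Tile 2: (2,3)->(0,1) = 4
Tile 6: (3,0)->(1,1) = 3
Tile 7: (3,1)->(1,2) = 3
Tile 3: (3,2)->(0,2) = 3
Tile 11: (3,3)->(2,2) = 2
Sum: 4 + 2 + 3 + 1 + 2 + 1 + 2 + 3 + 1 + 4 + 4 + 3 + 3 + 3 + 2 = 38

Answer: 38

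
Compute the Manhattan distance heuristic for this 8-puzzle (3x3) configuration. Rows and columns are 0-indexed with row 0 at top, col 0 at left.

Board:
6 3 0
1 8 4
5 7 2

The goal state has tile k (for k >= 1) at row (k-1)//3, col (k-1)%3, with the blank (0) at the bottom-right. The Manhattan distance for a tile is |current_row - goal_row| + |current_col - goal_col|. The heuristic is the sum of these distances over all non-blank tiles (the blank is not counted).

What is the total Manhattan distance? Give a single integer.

Tile 6: (0,0)->(1,2) = 3
Tile 3: (0,1)->(0,2) = 1
Tile 1: (1,0)->(0,0) = 1
Tile 8: (1,1)->(2,1) = 1
Tile 4: (1,2)->(1,0) = 2
Tile 5: (2,0)->(1,1) = 2
Tile 7: (2,1)->(2,0) = 1
Tile 2: (2,2)->(0,1) = 3
Sum: 3 + 1 + 1 + 1 + 2 + 2 + 1 + 3 = 14

Answer: 14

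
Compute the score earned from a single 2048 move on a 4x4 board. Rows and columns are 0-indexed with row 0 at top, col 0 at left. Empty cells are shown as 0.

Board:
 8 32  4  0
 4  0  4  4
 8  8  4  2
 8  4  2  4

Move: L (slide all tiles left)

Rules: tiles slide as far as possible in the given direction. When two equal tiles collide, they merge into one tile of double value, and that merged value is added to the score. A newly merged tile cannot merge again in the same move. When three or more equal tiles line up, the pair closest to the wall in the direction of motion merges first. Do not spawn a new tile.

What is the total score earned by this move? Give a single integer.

Answer: 24

Derivation:
Slide left:
row 0: [8, 32, 4, 0] -> [8, 32, 4, 0]  score +0 (running 0)
row 1: [4, 0, 4, 4] -> [8, 4, 0, 0]  score +8 (running 8)
row 2: [8, 8, 4, 2] -> [16, 4, 2, 0]  score +16 (running 24)
row 3: [8, 4, 2, 4] -> [8, 4, 2, 4]  score +0 (running 24)
Board after move:
 8 32  4  0
 8  4  0  0
16  4  2  0
 8  4  2  4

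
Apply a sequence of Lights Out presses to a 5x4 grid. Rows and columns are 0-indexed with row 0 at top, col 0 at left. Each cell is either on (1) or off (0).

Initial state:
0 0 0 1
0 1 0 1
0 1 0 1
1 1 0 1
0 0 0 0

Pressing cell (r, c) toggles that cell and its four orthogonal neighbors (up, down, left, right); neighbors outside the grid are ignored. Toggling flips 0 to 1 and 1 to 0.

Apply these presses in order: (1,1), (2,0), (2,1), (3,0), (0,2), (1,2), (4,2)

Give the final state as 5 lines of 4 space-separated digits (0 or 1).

Answer: 0 0 0 0
0 0 1 0
1 0 0 1
1 1 1 1
1 1 1 1

Derivation:
After press 1 at (1,1):
0 1 0 1
1 0 1 1
0 0 0 1
1 1 0 1
0 0 0 0

After press 2 at (2,0):
0 1 0 1
0 0 1 1
1 1 0 1
0 1 0 1
0 0 0 0

After press 3 at (2,1):
0 1 0 1
0 1 1 1
0 0 1 1
0 0 0 1
0 0 0 0

After press 4 at (3,0):
0 1 0 1
0 1 1 1
1 0 1 1
1 1 0 1
1 0 0 0

After press 5 at (0,2):
0 0 1 0
0 1 0 1
1 0 1 1
1 1 0 1
1 0 0 0

After press 6 at (1,2):
0 0 0 0
0 0 1 0
1 0 0 1
1 1 0 1
1 0 0 0

After press 7 at (4,2):
0 0 0 0
0 0 1 0
1 0 0 1
1 1 1 1
1 1 1 1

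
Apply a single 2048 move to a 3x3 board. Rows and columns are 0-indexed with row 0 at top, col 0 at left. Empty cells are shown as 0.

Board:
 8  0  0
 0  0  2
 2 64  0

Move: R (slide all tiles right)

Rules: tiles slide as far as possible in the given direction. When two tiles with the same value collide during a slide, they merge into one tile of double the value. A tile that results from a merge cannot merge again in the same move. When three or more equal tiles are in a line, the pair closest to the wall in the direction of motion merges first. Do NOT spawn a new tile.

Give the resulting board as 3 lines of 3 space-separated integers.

Answer:  0  0  8
 0  0  2
 0  2 64

Derivation:
Slide right:
row 0: [8, 0, 0] -> [0, 0, 8]
row 1: [0, 0, 2] -> [0, 0, 2]
row 2: [2, 64, 0] -> [0, 2, 64]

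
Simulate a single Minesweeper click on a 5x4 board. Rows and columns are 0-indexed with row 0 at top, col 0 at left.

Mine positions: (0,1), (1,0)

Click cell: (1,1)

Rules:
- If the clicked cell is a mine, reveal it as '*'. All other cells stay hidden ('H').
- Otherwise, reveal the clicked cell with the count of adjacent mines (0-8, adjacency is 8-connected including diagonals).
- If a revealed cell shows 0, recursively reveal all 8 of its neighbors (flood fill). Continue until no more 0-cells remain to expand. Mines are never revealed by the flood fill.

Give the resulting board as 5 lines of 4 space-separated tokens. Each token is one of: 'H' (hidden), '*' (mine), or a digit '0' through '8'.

H H H H
H 2 H H
H H H H
H H H H
H H H H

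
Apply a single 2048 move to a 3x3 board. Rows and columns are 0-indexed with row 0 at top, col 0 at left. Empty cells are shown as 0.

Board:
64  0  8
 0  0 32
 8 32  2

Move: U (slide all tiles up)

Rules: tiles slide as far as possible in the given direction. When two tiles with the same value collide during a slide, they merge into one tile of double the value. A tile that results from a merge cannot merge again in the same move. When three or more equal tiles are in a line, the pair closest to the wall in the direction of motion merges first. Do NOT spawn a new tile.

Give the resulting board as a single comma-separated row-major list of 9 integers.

Answer: 64, 32, 8, 8, 0, 32, 0, 0, 2

Derivation:
Slide up:
col 0: [64, 0, 8] -> [64, 8, 0]
col 1: [0, 0, 32] -> [32, 0, 0]
col 2: [8, 32, 2] -> [8, 32, 2]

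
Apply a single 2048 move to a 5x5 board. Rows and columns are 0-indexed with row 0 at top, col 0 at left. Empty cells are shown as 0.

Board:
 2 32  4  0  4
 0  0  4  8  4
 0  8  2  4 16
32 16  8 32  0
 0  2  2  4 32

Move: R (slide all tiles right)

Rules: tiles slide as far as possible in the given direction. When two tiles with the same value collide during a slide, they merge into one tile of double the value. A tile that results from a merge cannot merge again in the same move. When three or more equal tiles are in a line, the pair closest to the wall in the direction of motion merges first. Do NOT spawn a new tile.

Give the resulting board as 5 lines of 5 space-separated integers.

Answer:  0  0  2 32  8
 0  0  4  8  4
 0  8  2  4 16
 0 32 16  8 32
 0  0  4  4 32

Derivation:
Slide right:
row 0: [2, 32, 4, 0, 4] -> [0, 0, 2, 32, 8]
row 1: [0, 0, 4, 8, 4] -> [0, 0, 4, 8, 4]
row 2: [0, 8, 2, 4, 16] -> [0, 8, 2, 4, 16]
row 3: [32, 16, 8, 32, 0] -> [0, 32, 16, 8, 32]
row 4: [0, 2, 2, 4, 32] -> [0, 0, 4, 4, 32]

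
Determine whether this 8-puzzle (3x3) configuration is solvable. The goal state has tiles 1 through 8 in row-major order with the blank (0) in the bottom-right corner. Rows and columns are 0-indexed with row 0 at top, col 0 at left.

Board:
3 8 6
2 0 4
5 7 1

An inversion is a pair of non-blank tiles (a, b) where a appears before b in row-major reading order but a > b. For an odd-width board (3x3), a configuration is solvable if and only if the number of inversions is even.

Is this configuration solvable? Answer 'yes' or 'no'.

Inversions (pairs i<j in row-major order where tile[i] > tile[j] > 0): 16
16 is even, so the puzzle is solvable.

Answer: yes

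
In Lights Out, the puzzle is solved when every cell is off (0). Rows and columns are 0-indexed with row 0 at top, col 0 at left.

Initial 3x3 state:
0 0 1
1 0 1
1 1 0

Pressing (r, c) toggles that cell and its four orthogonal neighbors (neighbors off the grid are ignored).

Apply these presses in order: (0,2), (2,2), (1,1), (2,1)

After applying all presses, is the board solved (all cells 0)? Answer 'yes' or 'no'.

Answer: yes

Derivation:
After press 1 at (0,2):
0 1 0
1 0 0
1 1 0

After press 2 at (2,2):
0 1 0
1 0 1
1 0 1

After press 3 at (1,1):
0 0 0
0 1 0
1 1 1

After press 4 at (2,1):
0 0 0
0 0 0
0 0 0

Lights still on: 0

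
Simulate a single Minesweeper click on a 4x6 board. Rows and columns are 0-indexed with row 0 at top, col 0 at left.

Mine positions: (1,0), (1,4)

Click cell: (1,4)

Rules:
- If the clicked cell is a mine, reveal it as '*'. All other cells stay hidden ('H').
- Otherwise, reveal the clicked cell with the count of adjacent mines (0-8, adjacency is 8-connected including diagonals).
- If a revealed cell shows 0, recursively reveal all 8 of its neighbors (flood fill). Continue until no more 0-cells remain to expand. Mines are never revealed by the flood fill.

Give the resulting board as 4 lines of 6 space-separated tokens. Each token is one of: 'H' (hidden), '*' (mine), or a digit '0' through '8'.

H H H H H H
H H H H * H
H H H H H H
H H H H H H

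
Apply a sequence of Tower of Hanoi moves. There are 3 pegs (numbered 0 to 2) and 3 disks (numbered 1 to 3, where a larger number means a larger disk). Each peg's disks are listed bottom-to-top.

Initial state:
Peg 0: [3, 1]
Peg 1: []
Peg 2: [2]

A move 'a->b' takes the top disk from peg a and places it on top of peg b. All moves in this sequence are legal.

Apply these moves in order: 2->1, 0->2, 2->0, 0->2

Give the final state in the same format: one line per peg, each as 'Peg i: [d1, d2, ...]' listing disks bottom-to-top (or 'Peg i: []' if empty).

Answer: Peg 0: [3]
Peg 1: [2]
Peg 2: [1]

Derivation:
After move 1 (2->1):
Peg 0: [3, 1]
Peg 1: [2]
Peg 2: []

After move 2 (0->2):
Peg 0: [3]
Peg 1: [2]
Peg 2: [1]

After move 3 (2->0):
Peg 0: [3, 1]
Peg 1: [2]
Peg 2: []

After move 4 (0->2):
Peg 0: [3]
Peg 1: [2]
Peg 2: [1]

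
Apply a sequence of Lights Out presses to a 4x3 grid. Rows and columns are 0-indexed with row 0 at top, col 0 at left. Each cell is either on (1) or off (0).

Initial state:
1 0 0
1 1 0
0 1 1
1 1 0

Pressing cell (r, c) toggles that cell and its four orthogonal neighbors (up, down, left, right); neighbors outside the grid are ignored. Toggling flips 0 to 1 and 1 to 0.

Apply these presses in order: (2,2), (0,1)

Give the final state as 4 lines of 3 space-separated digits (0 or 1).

Answer: 0 1 1
1 0 1
0 0 0
1 1 1

Derivation:
After press 1 at (2,2):
1 0 0
1 1 1
0 0 0
1 1 1

After press 2 at (0,1):
0 1 1
1 0 1
0 0 0
1 1 1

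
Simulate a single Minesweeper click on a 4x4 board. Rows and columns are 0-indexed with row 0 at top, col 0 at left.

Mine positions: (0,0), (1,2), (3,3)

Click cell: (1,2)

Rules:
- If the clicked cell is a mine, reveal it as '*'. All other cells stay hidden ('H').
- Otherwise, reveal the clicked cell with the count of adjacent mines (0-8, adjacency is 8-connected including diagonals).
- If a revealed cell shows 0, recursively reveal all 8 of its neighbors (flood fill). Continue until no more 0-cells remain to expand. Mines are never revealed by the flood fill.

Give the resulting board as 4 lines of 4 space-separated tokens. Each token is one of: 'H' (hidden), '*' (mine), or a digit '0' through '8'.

H H H H
H H * H
H H H H
H H H H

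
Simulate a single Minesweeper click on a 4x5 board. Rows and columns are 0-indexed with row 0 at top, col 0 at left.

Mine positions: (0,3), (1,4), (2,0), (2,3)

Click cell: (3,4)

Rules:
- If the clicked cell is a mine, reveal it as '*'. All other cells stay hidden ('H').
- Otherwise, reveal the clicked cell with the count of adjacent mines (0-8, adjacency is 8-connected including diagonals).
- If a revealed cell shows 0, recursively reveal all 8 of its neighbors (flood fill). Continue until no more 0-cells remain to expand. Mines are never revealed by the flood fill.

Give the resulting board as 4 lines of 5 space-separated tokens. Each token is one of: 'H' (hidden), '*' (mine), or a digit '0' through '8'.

H H H H H
H H H H H
H H H H H
H H H H 1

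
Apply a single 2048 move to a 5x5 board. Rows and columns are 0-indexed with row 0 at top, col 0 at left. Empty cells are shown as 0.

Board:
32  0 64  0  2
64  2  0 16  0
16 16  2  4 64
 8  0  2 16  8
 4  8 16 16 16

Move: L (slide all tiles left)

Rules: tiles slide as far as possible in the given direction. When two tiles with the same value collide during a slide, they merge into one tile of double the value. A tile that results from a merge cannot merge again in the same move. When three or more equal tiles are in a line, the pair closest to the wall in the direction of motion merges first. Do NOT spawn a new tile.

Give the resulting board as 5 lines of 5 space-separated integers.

Answer: 32 64  2  0  0
64  2 16  0  0
32  2  4 64  0
 8  2 16  8  0
 4  8 32 16  0

Derivation:
Slide left:
row 0: [32, 0, 64, 0, 2] -> [32, 64, 2, 0, 0]
row 1: [64, 2, 0, 16, 0] -> [64, 2, 16, 0, 0]
row 2: [16, 16, 2, 4, 64] -> [32, 2, 4, 64, 0]
row 3: [8, 0, 2, 16, 8] -> [8, 2, 16, 8, 0]
row 4: [4, 8, 16, 16, 16] -> [4, 8, 32, 16, 0]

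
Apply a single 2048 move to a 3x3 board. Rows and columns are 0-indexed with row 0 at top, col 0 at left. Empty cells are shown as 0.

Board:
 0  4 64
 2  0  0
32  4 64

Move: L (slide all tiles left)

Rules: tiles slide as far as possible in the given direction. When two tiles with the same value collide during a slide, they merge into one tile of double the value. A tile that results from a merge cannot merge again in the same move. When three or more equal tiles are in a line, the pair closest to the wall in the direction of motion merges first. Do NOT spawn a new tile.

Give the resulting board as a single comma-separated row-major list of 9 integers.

Answer: 4, 64, 0, 2, 0, 0, 32, 4, 64

Derivation:
Slide left:
row 0: [0, 4, 64] -> [4, 64, 0]
row 1: [2, 0, 0] -> [2, 0, 0]
row 2: [32, 4, 64] -> [32, 4, 64]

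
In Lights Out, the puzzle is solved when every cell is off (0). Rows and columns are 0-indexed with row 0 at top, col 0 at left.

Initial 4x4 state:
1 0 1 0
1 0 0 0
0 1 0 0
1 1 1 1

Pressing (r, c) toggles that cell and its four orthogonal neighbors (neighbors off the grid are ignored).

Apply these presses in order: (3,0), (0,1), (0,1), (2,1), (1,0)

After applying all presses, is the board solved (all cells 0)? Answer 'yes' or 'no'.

Answer: no

Derivation:
After press 1 at (3,0):
1 0 1 0
1 0 0 0
1 1 0 0
0 0 1 1

After press 2 at (0,1):
0 1 0 0
1 1 0 0
1 1 0 0
0 0 1 1

After press 3 at (0,1):
1 0 1 0
1 0 0 0
1 1 0 0
0 0 1 1

After press 4 at (2,1):
1 0 1 0
1 1 0 0
0 0 1 0
0 1 1 1

After press 5 at (1,0):
0 0 1 0
0 0 0 0
1 0 1 0
0 1 1 1

Lights still on: 6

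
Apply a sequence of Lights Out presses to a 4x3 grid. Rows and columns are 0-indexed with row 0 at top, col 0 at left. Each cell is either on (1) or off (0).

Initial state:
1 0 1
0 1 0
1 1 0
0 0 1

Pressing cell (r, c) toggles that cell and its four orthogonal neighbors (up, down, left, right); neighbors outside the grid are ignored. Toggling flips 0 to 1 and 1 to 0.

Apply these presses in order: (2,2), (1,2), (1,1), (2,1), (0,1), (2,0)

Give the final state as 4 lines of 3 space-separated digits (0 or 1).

Answer: 0 0 1
0 1 1
1 1 1
1 1 0

Derivation:
After press 1 at (2,2):
1 0 1
0 1 1
1 0 1
0 0 0

After press 2 at (1,2):
1 0 0
0 0 0
1 0 0
0 0 0

After press 3 at (1,1):
1 1 0
1 1 1
1 1 0
0 0 0

After press 4 at (2,1):
1 1 0
1 0 1
0 0 1
0 1 0

After press 5 at (0,1):
0 0 1
1 1 1
0 0 1
0 1 0

After press 6 at (2,0):
0 0 1
0 1 1
1 1 1
1 1 0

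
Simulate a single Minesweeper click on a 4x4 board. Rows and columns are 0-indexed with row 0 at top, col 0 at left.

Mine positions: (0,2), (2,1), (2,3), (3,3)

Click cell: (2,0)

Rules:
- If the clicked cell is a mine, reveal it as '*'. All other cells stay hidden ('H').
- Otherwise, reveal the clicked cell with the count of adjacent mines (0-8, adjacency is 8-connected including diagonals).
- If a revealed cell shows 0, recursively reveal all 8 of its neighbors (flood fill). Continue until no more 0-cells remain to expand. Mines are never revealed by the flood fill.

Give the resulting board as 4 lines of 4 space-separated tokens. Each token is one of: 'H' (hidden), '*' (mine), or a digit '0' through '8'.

H H H H
H H H H
1 H H H
H H H H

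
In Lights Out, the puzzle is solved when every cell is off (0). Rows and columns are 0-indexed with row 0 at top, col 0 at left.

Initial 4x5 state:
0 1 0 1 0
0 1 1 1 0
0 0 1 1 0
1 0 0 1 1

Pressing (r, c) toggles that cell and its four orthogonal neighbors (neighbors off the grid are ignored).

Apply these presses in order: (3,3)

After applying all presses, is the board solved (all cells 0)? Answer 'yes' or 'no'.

After press 1 at (3,3):
0 1 0 1 0
0 1 1 1 0
0 0 1 0 0
1 0 1 0 0

Lights still on: 8

Answer: no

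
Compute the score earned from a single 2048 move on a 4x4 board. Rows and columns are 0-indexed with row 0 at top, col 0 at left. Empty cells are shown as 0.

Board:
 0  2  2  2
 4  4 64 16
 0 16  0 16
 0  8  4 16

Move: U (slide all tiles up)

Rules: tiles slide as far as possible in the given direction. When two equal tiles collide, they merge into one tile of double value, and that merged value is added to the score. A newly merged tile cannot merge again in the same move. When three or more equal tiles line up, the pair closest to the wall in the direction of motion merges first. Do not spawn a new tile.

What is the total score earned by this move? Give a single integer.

Answer: 32

Derivation:
Slide up:
col 0: [0, 4, 0, 0] -> [4, 0, 0, 0]  score +0 (running 0)
col 1: [2, 4, 16, 8] -> [2, 4, 16, 8]  score +0 (running 0)
col 2: [2, 64, 0, 4] -> [2, 64, 4, 0]  score +0 (running 0)
col 3: [2, 16, 16, 16] -> [2, 32, 16, 0]  score +32 (running 32)
Board after move:
 4  2  2  2
 0  4 64 32
 0 16  4 16
 0  8  0  0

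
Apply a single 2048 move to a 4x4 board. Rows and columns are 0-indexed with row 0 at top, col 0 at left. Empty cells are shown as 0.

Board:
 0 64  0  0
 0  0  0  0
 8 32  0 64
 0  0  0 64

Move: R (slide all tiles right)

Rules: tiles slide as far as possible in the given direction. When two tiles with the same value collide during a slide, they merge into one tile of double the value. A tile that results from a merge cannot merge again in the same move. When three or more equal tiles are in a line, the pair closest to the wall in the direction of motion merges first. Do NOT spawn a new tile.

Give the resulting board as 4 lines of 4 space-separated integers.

Answer:  0  0  0 64
 0  0  0  0
 0  8 32 64
 0  0  0 64

Derivation:
Slide right:
row 0: [0, 64, 0, 0] -> [0, 0, 0, 64]
row 1: [0, 0, 0, 0] -> [0, 0, 0, 0]
row 2: [8, 32, 0, 64] -> [0, 8, 32, 64]
row 3: [0, 0, 0, 64] -> [0, 0, 0, 64]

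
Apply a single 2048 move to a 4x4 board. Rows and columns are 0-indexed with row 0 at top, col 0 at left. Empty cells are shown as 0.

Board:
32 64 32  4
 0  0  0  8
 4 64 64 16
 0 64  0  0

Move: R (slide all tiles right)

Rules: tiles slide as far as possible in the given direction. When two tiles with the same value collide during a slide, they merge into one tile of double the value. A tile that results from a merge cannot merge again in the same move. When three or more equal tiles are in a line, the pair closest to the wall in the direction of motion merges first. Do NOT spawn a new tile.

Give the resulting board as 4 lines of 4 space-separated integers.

Slide right:
row 0: [32, 64, 32, 4] -> [32, 64, 32, 4]
row 1: [0, 0, 0, 8] -> [0, 0, 0, 8]
row 2: [4, 64, 64, 16] -> [0, 4, 128, 16]
row 3: [0, 64, 0, 0] -> [0, 0, 0, 64]

Answer:  32  64  32   4
  0   0   0   8
  0   4 128  16
  0   0   0  64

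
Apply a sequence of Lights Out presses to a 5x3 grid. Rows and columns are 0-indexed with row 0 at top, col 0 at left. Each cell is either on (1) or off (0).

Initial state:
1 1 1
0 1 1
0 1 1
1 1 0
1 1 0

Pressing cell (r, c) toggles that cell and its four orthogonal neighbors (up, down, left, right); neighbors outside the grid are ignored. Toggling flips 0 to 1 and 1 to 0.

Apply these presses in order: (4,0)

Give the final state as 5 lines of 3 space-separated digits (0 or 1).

After press 1 at (4,0):
1 1 1
0 1 1
0 1 1
0 1 0
0 0 0

Answer: 1 1 1
0 1 1
0 1 1
0 1 0
0 0 0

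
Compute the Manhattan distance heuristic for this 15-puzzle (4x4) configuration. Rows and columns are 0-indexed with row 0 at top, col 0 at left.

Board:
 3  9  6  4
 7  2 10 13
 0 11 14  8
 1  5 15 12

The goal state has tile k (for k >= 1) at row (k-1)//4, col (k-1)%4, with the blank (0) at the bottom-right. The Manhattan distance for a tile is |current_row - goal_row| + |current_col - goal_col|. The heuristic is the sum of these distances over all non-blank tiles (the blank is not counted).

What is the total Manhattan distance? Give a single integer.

Answer: 28

Derivation:
Tile 3: (0,0)->(0,2) = 2
Tile 9: (0,1)->(2,0) = 3
Tile 6: (0,2)->(1,1) = 2
Tile 4: (0,3)->(0,3) = 0
Tile 7: (1,0)->(1,2) = 2
Tile 2: (1,1)->(0,1) = 1
Tile 10: (1,2)->(2,1) = 2
Tile 13: (1,3)->(3,0) = 5
Tile 11: (2,1)->(2,2) = 1
Tile 14: (2,2)->(3,1) = 2
Tile 8: (2,3)->(1,3) = 1
Tile 1: (3,0)->(0,0) = 3
Tile 5: (3,1)->(1,0) = 3
Tile 15: (3,2)->(3,2) = 0
Tile 12: (3,3)->(2,3) = 1
Sum: 2 + 3 + 2 + 0 + 2 + 1 + 2 + 5 + 1 + 2 + 1 + 3 + 3 + 0 + 1 = 28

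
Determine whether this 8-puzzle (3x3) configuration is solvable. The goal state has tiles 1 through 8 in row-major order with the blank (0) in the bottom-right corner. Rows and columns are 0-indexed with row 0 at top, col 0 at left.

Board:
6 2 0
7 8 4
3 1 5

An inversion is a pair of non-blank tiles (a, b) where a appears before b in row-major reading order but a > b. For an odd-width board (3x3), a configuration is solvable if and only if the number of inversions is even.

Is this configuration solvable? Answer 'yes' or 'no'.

Answer: no

Derivation:
Inversions (pairs i<j in row-major order where tile[i] > tile[j] > 0): 17
17 is odd, so the puzzle is not solvable.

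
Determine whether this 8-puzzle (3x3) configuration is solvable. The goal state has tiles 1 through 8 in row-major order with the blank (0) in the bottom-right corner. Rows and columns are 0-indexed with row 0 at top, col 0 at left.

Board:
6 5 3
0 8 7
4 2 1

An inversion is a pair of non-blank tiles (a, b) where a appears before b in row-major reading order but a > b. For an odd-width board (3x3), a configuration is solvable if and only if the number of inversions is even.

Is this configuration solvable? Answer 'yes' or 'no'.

Answer: no

Derivation:
Inversions (pairs i<j in row-major order where tile[i] > tile[j] > 0): 21
21 is odd, so the puzzle is not solvable.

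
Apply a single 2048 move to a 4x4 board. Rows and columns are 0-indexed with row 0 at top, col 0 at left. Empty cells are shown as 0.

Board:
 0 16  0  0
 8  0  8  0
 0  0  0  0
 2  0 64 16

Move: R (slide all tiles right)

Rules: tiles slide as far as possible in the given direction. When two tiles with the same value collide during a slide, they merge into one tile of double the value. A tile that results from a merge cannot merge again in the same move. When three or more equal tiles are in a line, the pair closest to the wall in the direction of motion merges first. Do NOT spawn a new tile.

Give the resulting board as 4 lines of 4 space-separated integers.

Answer:  0  0  0 16
 0  0  0 16
 0  0  0  0
 0  2 64 16

Derivation:
Slide right:
row 0: [0, 16, 0, 0] -> [0, 0, 0, 16]
row 1: [8, 0, 8, 0] -> [0, 0, 0, 16]
row 2: [0, 0, 0, 0] -> [0, 0, 0, 0]
row 3: [2, 0, 64, 16] -> [0, 2, 64, 16]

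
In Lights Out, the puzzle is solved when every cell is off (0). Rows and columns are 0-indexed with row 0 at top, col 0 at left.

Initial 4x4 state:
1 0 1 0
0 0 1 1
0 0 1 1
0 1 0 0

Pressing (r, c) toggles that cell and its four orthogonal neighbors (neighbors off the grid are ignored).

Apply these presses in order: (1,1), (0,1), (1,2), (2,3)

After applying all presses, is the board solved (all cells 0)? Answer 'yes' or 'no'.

After press 1 at (1,1):
1 1 1 0
1 1 0 1
0 1 1 1
0 1 0 0

After press 2 at (0,1):
0 0 0 0
1 0 0 1
0 1 1 1
0 1 0 0

After press 3 at (1,2):
0 0 1 0
1 1 1 0
0 1 0 1
0 1 0 0

After press 4 at (2,3):
0 0 1 0
1 1 1 1
0 1 1 0
0 1 0 1

Lights still on: 9

Answer: no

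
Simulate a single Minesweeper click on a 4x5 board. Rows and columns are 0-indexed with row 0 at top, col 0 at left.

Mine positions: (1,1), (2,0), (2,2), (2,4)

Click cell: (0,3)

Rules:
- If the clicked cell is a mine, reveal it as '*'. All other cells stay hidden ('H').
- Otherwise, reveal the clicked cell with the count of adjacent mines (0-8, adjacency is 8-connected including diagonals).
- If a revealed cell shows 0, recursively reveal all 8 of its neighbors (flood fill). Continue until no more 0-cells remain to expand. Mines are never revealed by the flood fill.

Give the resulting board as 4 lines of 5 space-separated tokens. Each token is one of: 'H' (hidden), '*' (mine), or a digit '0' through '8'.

H H 1 0 0
H H 2 2 1
H H H H H
H H H H H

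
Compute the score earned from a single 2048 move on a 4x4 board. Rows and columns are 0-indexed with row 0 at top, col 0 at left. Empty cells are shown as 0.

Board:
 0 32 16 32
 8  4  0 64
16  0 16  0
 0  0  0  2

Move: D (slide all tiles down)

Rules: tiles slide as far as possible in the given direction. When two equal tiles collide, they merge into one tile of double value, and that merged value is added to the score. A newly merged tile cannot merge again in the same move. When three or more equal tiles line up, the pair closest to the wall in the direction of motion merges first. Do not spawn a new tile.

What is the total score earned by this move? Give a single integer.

Answer: 32

Derivation:
Slide down:
col 0: [0, 8, 16, 0] -> [0, 0, 8, 16]  score +0 (running 0)
col 1: [32, 4, 0, 0] -> [0, 0, 32, 4]  score +0 (running 0)
col 2: [16, 0, 16, 0] -> [0, 0, 0, 32]  score +32 (running 32)
col 3: [32, 64, 0, 2] -> [0, 32, 64, 2]  score +0 (running 32)
Board after move:
 0  0  0  0
 0  0  0 32
 8 32  0 64
16  4 32  2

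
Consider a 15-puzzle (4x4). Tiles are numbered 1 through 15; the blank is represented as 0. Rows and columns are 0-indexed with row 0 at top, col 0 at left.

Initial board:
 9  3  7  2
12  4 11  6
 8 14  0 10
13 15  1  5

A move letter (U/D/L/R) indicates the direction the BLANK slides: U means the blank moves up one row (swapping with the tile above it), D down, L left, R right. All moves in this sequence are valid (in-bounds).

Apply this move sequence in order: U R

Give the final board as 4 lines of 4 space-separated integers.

After move 1 (U):
 9  3  7  2
12  4  0  6
 8 14 11 10
13 15  1  5

After move 2 (R):
 9  3  7  2
12  4  6  0
 8 14 11 10
13 15  1  5

Answer:  9  3  7  2
12  4  6  0
 8 14 11 10
13 15  1  5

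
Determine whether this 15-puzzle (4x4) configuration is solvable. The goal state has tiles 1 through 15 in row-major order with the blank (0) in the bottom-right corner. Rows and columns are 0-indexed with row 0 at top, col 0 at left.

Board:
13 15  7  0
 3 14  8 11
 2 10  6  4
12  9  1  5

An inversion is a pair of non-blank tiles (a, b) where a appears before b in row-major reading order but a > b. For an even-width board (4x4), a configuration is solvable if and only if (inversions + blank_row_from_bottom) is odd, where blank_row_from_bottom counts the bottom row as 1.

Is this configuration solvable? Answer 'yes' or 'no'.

Answer: no

Derivation:
Inversions: 70
Blank is in row 0 (0-indexed from top), which is row 4 counting from the bottom (bottom = 1).
70 + 4 = 74, which is even, so the puzzle is not solvable.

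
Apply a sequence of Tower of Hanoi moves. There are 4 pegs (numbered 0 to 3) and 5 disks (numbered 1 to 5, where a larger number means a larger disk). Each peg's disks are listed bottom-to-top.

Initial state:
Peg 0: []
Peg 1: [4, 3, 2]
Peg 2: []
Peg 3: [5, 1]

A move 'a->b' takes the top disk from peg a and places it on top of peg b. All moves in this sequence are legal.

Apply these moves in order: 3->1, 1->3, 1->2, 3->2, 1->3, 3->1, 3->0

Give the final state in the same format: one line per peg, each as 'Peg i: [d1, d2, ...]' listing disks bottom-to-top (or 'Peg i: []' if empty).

After move 1 (3->1):
Peg 0: []
Peg 1: [4, 3, 2, 1]
Peg 2: []
Peg 3: [5]

After move 2 (1->3):
Peg 0: []
Peg 1: [4, 3, 2]
Peg 2: []
Peg 3: [5, 1]

After move 3 (1->2):
Peg 0: []
Peg 1: [4, 3]
Peg 2: [2]
Peg 3: [5, 1]

After move 4 (3->2):
Peg 0: []
Peg 1: [4, 3]
Peg 2: [2, 1]
Peg 3: [5]

After move 5 (1->3):
Peg 0: []
Peg 1: [4]
Peg 2: [2, 1]
Peg 3: [5, 3]

After move 6 (3->1):
Peg 0: []
Peg 1: [4, 3]
Peg 2: [2, 1]
Peg 3: [5]

After move 7 (3->0):
Peg 0: [5]
Peg 1: [4, 3]
Peg 2: [2, 1]
Peg 3: []

Answer: Peg 0: [5]
Peg 1: [4, 3]
Peg 2: [2, 1]
Peg 3: []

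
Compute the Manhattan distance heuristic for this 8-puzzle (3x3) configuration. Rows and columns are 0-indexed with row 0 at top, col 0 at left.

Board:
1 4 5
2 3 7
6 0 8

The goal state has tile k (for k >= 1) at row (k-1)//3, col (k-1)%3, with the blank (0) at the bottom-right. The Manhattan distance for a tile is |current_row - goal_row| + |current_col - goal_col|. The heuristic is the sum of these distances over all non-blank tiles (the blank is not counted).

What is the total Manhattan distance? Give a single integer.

Tile 1: at (0,0), goal (0,0), distance |0-0|+|0-0| = 0
Tile 4: at (0,1), goal (1,0), distance |0-1|+|1-0| = 2
Tile 5: at (0,2), goal (1,1), distance |0-1|+|2-1| = 2
Tile 2: at (1,0), goal (0,1), distance |1-0|+|0-1| = 2
Tile 3: at (1,1), goal (0,2), distance |1-0|+|1-2| = 2
Tile 7: at (1,2), goal (2,0), distance |1-2|+|2-0| = 3
Tile 6: at (2,0), goal (1,2), distance |2-1|+|0-2| = 3
Tile 8: at (2,2), goal (2,1), distance |2-2|+|2-1| = 1
Sum: 0 + 2 + 2 + 2 + 2 + 3 + 3 + 1 = 15

Answer: 15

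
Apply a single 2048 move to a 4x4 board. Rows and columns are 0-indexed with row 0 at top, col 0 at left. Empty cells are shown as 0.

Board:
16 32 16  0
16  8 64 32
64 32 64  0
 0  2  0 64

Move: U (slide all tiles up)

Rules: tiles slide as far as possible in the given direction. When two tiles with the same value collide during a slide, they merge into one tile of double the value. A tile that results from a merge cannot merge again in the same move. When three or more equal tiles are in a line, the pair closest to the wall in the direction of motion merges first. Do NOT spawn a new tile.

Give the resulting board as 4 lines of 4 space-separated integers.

Slide up:
col 0: [16, 16, 64, 0] -> [32, 64, 0, 0]
col 1: [32, 8, 32, 2] -> [32, 8, 32, 2]
col 2: [16, 64, 64, 0] -> [16, 128, 0, 0]
col 3: [0, 32, 0, 64] -> [32, 64, 0, 0]

Answer:  32  32  16  32
 64   8 128  64
  0  32   0   0
  0   2   0   0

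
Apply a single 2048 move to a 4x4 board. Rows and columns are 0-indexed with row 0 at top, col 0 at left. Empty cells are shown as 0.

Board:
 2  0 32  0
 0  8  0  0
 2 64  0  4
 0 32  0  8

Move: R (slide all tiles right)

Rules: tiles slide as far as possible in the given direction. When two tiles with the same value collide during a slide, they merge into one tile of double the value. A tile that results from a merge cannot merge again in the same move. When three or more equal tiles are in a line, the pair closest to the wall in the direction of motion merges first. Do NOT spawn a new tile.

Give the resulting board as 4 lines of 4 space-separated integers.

Answer:  0  0  2 32
 0  0  0  8
 0  2 64  4
 0  0 32  8

Derivation:
Slide right:
row 0: [2, 0, 32, 0] -> [0, 0, 2, 32]
row 1: [0, 8, 0, 0] -> [0, 0, 0, 8]
row 2: [2, 64, 0, 4] -> [0, 2, 64, 4]
row 3: [0, 32, 0, 8] -> [0, 0, 32, 8]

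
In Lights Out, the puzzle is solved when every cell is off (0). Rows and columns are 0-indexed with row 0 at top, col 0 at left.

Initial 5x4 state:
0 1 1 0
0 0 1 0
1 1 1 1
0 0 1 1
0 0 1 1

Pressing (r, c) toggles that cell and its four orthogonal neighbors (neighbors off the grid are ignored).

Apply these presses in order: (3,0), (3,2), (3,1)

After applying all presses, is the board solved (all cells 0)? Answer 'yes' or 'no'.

Answer: no

Derivation:
After press 1 at (3,0):
0 1 1 0
0 0 1 0
0 1 1 1
1 1 1 1
1 0 1 1

After press 2 at (3,2):
0 1 1 0
0 0 1 0
0 1 0 1
1 0 0 0
1 0 0 1

After press 3 at (3,1):
0 1 1 0
0 0 1 0
0 0 0 1
0 1 1 0
1 1 0 1

Lights still on: 9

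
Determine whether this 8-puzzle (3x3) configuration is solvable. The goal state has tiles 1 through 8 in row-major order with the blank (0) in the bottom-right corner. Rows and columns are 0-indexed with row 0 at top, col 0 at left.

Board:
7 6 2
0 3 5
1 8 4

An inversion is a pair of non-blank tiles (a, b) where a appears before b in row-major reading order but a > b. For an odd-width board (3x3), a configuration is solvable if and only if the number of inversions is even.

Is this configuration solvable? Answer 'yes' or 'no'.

Inversions (pairs i<j in row-major order where tile[i] > tile[j] > 0): 16
16 is even, so the puzzle is solvable.

Answer: yes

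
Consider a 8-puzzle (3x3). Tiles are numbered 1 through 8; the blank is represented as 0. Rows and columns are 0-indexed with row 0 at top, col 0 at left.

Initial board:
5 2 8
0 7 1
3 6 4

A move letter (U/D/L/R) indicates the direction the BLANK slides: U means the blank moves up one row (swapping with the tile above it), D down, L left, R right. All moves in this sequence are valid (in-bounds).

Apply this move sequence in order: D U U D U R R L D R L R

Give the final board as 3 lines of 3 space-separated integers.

After move 1 (D):
5 2 8
3 7 1
0 6 4

After move 2 (U):
5 2 8
0 7 1
3 6 4

After move 3 (U):
0 2 8
5 7 1
3 6 4

After move 4 (D):
5 2 8
0 7 1
3 6 4

After move 5 (U):
0 2 8
5 7 1
3 6 4

After move 6 (R):
2 0 8
5 7 1
3 6 4

After move 7 (R):
2 8 0
5 7 1
3 6 4

After move 8 (L):
2 0 8
5 7 1
3 6 4

After move 9 (D):
2 7 8
5 0 1
3 6 4

After move 10 (R):
2 7 8
5 1 0
3 6 4

After move 11 (L):
2 7 8
5 0 1
3 6 4

After move 12 (R):
2 7 8
5 1 0
3 6 4

Answer: 2 7 8
5 1 0
3 6 4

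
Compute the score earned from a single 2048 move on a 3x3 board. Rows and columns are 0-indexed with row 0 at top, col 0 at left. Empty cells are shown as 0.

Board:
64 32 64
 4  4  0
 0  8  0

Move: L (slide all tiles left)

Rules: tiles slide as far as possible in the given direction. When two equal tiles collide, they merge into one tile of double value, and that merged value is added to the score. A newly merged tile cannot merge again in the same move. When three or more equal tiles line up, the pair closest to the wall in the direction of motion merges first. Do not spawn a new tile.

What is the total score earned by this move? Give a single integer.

Answer: 8

Derivation:
Slide left:
row 0: [64, 32, 64] -> [64, 32, 64]  score +0 (running 0)
row 1: [4, 4, 0] -> [8, 0, 0]  score +8 (running 8)
row 2: [0, 8, 0] -> [8, 0, 0]  score +0 (running 8)
Board after move:
64 32 64
 8  0  0
 8  0  0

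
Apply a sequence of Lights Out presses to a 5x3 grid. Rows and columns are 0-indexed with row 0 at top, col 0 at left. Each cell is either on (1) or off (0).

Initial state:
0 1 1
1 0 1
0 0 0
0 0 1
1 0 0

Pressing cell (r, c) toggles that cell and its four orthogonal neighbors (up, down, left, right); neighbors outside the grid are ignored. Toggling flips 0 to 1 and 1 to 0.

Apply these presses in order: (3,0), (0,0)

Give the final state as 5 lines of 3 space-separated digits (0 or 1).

Answer: 1 0 1
0 0 1
1 0 0
1 1 1
0 0 0

Derivation:
After press 1 at (3,0):
0 1 1
1 0 1
1 0 0
1 1 1
0 0 0

After press 2 at (0,0):
1 0 1
0 0 1
1 0 0
1 1 1
0 0 0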